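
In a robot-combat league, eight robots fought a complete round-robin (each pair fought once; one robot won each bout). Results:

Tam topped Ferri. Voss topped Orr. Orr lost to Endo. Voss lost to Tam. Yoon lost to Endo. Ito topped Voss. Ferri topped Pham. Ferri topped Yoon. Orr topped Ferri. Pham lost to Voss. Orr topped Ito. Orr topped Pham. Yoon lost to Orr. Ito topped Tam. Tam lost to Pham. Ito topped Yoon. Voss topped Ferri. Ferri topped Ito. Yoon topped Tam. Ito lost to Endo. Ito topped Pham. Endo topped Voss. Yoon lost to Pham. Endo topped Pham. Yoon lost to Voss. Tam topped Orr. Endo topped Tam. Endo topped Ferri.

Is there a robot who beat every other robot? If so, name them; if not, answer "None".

Endo has 7 wins out of 7 opponents — a perfect record.

Endo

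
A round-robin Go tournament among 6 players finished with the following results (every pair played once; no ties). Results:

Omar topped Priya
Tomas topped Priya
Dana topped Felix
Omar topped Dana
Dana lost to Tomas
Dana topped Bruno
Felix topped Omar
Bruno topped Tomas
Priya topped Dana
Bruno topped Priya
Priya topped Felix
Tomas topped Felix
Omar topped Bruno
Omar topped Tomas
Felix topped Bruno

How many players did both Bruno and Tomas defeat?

Bruno beat: Tomas, Priya.
Tomas beat: Felix, Dana, Priya.
Both beat: Priya — 1.

1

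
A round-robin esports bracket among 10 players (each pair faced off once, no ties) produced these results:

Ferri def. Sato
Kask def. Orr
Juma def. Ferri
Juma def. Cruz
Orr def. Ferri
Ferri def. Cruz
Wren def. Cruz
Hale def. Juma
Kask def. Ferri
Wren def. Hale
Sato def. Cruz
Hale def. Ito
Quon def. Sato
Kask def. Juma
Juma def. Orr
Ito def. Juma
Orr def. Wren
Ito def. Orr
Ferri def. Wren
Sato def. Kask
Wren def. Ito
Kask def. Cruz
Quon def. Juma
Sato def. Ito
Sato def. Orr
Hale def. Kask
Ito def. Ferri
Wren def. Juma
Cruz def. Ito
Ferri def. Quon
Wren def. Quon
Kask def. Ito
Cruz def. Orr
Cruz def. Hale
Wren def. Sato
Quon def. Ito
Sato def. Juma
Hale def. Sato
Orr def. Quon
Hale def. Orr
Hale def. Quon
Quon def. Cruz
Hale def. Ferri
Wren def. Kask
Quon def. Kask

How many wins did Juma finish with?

3

Juma's results: beat Orr, Ferri, Cruz; lost to Ito, Wren, Quon, Kask, Hale, Sato.
That is 3 wins.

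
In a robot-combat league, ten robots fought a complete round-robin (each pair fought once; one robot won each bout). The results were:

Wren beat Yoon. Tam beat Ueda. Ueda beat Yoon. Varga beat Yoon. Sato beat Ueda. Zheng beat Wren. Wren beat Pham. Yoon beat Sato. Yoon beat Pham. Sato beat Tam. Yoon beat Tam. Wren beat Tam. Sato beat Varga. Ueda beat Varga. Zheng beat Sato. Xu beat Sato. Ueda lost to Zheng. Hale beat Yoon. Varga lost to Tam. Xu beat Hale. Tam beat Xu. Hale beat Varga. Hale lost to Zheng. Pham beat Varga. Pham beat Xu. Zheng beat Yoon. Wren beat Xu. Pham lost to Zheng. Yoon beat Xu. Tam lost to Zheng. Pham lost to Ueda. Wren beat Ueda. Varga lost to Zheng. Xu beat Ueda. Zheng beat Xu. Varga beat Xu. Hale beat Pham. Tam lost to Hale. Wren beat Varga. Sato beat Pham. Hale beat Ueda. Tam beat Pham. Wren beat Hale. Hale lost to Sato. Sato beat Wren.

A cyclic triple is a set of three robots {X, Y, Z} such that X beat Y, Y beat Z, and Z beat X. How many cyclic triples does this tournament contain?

18

Win totals: Wren 7, Xu 3, Zheng 9, Tam 4, Hale 5, Pham 2, Varga 2, Yoon 4, Ueda 3, Sato 6.
A robot with w wins dominates both others in C(w,2) triples; summing gives 21 + 3 + 36 + 6 + 10 + 1 + 1 + 6 + 3 + 15 = 102 transitive triples.
Total triples C(10,3) = 120, so cyclic triples = 120 − 102 = 18.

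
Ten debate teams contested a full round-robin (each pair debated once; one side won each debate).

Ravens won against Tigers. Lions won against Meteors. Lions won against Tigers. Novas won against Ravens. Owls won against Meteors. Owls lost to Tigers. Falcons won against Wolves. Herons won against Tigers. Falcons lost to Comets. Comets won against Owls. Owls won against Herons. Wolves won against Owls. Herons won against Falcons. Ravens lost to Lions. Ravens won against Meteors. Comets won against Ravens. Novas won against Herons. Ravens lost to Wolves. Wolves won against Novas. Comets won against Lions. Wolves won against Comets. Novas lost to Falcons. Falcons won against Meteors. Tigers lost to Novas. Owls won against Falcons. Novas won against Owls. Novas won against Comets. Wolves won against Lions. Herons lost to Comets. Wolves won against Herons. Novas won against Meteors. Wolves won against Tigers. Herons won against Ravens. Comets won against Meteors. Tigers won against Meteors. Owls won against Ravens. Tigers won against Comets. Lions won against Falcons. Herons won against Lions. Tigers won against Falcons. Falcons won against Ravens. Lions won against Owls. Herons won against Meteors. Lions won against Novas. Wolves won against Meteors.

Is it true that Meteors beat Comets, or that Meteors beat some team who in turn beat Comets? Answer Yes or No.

No

Meteors did not beat Comets directly.
Meteors beat no one, so there is no intermediate team.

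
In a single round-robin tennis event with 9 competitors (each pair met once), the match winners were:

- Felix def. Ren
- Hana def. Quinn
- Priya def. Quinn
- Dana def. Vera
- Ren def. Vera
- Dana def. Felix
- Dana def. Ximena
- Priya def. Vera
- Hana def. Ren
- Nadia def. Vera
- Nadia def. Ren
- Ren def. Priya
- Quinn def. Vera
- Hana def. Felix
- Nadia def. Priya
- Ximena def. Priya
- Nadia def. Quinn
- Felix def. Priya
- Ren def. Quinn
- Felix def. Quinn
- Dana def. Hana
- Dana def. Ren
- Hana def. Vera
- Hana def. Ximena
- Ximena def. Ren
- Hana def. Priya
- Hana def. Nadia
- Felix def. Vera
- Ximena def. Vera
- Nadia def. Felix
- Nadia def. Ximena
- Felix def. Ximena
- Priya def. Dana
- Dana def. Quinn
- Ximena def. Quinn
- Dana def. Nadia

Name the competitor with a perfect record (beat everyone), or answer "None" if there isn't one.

None

Highest win total is Hana with 7 (out of 8 possible).
Hana lost to Dana, so no competitor went undefeated.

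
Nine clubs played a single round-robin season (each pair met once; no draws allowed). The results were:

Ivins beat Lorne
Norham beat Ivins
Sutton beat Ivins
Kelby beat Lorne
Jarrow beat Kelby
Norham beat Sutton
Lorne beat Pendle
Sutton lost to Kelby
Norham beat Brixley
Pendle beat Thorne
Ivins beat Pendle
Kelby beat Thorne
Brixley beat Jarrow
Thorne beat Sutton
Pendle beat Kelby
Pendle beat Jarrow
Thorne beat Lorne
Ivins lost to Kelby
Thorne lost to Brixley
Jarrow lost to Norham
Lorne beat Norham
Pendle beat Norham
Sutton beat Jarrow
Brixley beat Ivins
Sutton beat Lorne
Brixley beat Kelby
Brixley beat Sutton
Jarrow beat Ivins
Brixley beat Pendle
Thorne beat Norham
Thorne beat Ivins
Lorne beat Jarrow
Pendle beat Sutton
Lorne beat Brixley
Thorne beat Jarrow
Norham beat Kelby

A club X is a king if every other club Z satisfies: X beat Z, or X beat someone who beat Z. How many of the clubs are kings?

7

Thorne reaches everyone (king).
Brixley reaches everyone (king).
Norham reaches everyone (king).
Lorne reaches everyone (king).
Sutton cannot reach Thorne in two steps.
Jarrow cannot reach Brixley, Norham in two steps.
Ivins reaches everyone (king).
Kelby reaches everyone (king).
Pendle reaches everyone (king).
Kings: Thorne, Brixley, Norham, Lorne, Ivins, Kelby, Pendle — 7.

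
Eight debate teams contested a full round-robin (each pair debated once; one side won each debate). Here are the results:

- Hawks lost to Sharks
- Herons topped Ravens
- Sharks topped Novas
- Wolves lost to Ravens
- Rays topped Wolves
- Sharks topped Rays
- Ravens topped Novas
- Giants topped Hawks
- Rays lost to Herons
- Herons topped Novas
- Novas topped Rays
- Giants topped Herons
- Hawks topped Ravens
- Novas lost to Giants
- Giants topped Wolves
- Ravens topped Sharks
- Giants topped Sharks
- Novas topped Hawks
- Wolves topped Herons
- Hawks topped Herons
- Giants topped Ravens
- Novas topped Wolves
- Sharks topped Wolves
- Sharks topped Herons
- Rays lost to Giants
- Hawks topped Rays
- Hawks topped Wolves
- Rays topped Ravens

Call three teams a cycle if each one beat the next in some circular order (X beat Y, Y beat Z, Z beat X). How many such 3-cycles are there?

9

Win totals: Rays 2, Ravens 3, Wolves 1, Novas 3, Giants 7, Hawks 4, Herons 3, Sharks 5.
A team with w wins dominates both others in C(w,2) triples; summing gives 1 + 3 + 0 + 3 + 21 + 6 + 3 + 10 = 47 transitive triples.
Total triples C(8,3) = 56, so cyclic triples = 56 − 47 = 9.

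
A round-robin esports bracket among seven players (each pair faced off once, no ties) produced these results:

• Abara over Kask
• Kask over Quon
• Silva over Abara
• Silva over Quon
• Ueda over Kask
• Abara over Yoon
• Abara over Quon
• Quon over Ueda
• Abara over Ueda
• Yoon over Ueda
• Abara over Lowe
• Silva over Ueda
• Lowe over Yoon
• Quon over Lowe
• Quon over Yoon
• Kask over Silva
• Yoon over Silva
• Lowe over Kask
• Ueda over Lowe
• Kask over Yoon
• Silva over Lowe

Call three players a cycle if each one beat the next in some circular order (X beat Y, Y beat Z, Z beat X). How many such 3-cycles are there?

Win totals: Quon 3, Ueda 2, Yoon 2, Lowe 2, Kask 3, Abara 5, Silva 4.
A player with w wins dominates both others in C(w,2) triples; summing gives 3 + 1 + 1 + 1 + 3 + 10 + 6 = 25 transitive triples.
Total triples C(7,3) = 35, so cyclic triples = 35 − 25 = 10.

10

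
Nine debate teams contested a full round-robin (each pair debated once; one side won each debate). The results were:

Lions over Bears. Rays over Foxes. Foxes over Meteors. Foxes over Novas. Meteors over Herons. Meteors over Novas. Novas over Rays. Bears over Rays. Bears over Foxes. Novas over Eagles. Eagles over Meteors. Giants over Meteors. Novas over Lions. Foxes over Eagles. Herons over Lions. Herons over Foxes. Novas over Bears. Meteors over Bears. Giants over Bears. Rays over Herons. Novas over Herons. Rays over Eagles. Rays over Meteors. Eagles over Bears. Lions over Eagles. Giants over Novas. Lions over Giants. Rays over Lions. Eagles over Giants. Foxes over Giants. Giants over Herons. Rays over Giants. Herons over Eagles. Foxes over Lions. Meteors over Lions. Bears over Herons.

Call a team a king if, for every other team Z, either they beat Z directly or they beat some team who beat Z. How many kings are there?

Eagles reaches everyone (king).
Novas reaches everyone (king).
Rays reaches everyone (king).
Herons cannot reach Rays in two steps.
Lions reaches everyone (king).
Foxes reaches everyone (king).
Giants reaches everyone (king).
Bears reaches everyone (king).
Meteors reaches everyone (king).
Kings: Eagles, Novas, Rays, Lions, Foxes, Giants, Bears, Meteors — 8.

8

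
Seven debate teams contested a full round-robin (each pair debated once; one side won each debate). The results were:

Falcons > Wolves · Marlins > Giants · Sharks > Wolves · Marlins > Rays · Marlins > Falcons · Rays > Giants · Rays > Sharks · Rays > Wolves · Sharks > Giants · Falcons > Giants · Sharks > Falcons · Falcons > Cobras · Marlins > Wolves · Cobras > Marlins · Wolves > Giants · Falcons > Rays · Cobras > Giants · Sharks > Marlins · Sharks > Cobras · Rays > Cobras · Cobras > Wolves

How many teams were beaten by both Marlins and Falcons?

3

Marlins beat: Rays, Falcons, Giants, Wolves.
Falcons beat: Rays, Cobras, Giants, Wolves.
Both beat: Rays, Giants, Wolves — 3.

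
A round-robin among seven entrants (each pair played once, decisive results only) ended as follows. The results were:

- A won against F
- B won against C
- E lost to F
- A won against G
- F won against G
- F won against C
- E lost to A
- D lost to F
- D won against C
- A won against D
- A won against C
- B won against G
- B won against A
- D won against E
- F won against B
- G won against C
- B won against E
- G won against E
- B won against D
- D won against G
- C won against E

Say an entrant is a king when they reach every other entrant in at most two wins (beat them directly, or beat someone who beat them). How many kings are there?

3

A reaches everyone (king).
B reaches everyone (king).
C cannot reach A, B, D, F, G in two steps.
D cannot reach A, B, F in two steps.
E cannot reach A, B, C, D, F, G in two steps.
F reaches everyone (king).
G cannot reach A, B, D, F in two steps.
Kings: A, B, F — 3.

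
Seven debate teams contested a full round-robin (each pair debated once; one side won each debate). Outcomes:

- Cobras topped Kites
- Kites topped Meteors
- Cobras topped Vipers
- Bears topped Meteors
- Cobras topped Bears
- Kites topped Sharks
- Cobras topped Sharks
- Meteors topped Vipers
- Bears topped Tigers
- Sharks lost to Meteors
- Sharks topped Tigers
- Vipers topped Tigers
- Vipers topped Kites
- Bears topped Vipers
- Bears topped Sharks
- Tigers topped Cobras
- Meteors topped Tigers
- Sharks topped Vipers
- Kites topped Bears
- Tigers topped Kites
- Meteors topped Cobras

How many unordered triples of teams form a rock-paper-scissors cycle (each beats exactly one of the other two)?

11

Win totals: Bears 4, Vipers 2, Meteors 4, Cobras 4, Tigers 2, Sharks 2, Kites 3.
A team with w wins dominates both others in C(w,2) triples; summing gives 6 + 1 + 6 + 6 + 1 + 1 + 3 = 24 transitive triples.
Total triples C(7,3) = 35, so cyclic triples = 35 − 24 = 11.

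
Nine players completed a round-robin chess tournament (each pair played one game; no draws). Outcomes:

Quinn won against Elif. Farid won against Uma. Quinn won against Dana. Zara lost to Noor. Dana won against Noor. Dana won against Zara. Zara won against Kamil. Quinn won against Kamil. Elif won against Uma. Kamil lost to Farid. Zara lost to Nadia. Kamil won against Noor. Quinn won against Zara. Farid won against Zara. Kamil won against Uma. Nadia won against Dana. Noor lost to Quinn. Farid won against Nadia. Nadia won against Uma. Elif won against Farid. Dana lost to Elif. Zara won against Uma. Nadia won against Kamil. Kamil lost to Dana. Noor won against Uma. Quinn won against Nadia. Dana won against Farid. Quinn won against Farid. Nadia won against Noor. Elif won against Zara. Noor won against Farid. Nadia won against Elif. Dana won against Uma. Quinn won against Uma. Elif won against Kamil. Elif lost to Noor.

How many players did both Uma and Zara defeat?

0

Uma beat: no one.
Zara beat: Uma, Kamil.
No one was beaten by both.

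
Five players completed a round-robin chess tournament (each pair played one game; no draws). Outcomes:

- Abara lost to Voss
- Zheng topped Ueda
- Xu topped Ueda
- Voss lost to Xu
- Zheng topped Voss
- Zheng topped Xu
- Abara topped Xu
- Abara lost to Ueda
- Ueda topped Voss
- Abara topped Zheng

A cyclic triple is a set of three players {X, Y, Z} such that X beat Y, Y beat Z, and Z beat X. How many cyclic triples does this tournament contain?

Win totals: Zheng 3, Voss 1, Ueda 2, Xu 2, Abara 2.
A player with w wins dominates both others in C(w,2) triples; summing gives 3 + 0 + 1 + 1 + 1 = 6 transitive triples.
Total triples C(5,3) = 10, so cyclic triples = 10 − 6 = 4.

4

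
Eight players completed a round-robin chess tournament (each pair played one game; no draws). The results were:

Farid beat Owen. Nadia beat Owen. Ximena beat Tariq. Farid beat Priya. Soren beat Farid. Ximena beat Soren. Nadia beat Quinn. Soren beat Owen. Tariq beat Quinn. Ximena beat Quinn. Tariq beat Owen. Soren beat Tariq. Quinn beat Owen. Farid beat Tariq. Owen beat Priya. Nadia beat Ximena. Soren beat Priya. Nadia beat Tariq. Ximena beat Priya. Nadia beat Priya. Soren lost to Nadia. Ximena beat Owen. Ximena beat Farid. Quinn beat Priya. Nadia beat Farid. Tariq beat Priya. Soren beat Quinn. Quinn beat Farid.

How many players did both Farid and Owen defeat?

Farid beat: Tariq, Priya, Owen.
Owen beat: Priya.
Both beat: Priya — 1.

1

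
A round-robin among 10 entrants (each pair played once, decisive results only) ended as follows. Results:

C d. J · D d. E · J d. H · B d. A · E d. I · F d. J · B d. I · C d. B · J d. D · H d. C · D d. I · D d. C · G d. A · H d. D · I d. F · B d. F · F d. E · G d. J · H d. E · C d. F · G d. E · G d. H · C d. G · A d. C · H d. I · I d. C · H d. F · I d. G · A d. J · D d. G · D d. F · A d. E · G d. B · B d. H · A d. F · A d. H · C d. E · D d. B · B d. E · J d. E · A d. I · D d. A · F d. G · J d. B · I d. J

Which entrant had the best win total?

D

Win totals: A 6, B 5, C 5, D 7, E 1, F 3, G 5, H 5, I 4, J 4.
D leads with 7 wins (next highest: 6).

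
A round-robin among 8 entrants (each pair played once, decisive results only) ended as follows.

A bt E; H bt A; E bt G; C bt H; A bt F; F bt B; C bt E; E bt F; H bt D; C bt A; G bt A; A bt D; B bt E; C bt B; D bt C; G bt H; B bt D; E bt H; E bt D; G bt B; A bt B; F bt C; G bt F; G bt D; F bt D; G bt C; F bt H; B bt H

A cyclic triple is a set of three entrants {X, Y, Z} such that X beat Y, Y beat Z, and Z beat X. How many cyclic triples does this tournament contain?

Win totals: A 4, B 3, C 4, D 1, E 4, F 4, G 6, H 2.
An entrant with w wins dominates both others in C(w,2) triples; summing gives 6 + 3 + 6 + 0 + 6 + 6 + 15 + 1 = 43 transitive triples.
Total triples C(8,3) = 56, so cyclic triples = 56 − 43 = 13.

13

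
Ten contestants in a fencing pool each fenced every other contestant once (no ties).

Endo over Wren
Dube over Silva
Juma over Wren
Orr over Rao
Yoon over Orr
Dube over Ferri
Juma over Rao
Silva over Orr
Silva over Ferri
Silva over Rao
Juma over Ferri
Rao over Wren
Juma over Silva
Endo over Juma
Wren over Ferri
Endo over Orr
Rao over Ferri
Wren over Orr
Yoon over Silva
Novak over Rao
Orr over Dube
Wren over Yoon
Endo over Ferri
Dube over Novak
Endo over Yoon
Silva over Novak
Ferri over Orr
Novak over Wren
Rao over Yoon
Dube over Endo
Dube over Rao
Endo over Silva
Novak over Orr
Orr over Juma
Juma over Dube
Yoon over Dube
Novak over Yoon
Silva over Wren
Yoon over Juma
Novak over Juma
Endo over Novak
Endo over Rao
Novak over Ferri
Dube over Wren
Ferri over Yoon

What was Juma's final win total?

5

Juma's results: beat Rao, Silva, Wren, Dube, Ferri; lost to Endo, Orr, Yoon, Novak.
That is 5 wins.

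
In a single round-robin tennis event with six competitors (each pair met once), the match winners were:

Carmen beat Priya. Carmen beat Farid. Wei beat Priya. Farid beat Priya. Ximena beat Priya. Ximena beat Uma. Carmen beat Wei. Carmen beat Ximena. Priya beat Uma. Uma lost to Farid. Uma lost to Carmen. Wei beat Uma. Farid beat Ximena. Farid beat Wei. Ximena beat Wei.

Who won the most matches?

Win totals: Farid 4, Uma 0, Carmen 5, Priya 1, Ximena 3, Wei 2.
Carmen leads with 5 wins (next highest: 4).

Carmen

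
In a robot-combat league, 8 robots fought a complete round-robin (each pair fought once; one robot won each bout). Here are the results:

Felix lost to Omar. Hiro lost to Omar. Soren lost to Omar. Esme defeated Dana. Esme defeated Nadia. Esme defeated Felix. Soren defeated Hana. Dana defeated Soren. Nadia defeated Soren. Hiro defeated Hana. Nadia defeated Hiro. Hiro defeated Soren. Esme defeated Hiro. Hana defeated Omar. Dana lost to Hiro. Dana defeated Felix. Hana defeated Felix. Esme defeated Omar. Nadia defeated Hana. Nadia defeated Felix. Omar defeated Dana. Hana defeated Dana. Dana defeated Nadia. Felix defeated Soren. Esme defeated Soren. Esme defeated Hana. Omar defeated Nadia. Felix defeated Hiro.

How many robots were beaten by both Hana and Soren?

0

Hana beat: Felix, Omar, Dana.
Soren beat: Hana.
No one was beaten by both.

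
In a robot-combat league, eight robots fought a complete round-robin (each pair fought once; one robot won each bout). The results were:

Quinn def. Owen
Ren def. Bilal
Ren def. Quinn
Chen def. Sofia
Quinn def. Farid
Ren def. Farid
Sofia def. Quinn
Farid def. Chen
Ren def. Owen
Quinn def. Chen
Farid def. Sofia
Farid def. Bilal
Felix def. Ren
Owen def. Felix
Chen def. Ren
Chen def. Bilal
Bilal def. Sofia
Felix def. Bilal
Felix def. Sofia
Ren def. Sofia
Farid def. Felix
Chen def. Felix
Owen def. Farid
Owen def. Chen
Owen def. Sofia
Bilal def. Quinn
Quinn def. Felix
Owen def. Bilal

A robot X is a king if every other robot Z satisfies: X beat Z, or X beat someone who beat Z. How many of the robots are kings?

4

Quinn reaches everyone (king).
Felix cannot reach Chen in two steps.
Sofia cannot reach Ren, Bilal in two steps.
Ren reaches everyone (king).
Owen reaches everyone (king).
Chen reaches everyone (king).
Bilal cannot reach Ren in two steps.
Farid cannot reach Owen in two steps.
Kings: Quinn, Ren, Owen, Chen — 4.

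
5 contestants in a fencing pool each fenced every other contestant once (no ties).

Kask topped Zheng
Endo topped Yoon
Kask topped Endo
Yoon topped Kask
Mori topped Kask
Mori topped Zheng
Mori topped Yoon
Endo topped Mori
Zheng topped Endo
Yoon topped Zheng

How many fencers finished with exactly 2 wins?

Win totals: Yoon 2, Zheng 1, Kask 2, Mori 3, Endo 2.
Exactly 2: Yoon, Kask, Endo — 3 fencers.

3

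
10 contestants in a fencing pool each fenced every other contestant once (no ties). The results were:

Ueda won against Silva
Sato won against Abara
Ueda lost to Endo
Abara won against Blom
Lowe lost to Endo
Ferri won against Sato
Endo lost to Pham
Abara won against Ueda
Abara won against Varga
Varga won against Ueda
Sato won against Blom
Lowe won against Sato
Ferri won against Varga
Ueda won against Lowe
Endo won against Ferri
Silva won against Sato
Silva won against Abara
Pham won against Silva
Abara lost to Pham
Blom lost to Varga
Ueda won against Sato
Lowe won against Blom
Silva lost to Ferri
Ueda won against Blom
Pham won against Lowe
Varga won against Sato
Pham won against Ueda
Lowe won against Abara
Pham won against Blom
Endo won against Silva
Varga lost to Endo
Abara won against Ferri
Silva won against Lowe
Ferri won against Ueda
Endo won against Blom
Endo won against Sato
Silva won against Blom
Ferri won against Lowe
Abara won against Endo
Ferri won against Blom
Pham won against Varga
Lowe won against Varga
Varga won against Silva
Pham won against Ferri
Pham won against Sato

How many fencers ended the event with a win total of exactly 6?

Win totals: Endo 7, Pham 9, Ferri 6, Silva 4, Ueda 4, Varga 4, Abara 5, Blom 0, Lowe 4, Sato 2.
Exactly 6: Ferri — 1 fencer.

1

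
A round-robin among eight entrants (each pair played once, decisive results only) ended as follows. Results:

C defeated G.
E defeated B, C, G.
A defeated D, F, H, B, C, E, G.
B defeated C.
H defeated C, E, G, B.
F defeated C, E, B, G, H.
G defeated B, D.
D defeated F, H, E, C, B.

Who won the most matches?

A

Win totals: A 7, B 1, C 1, D 5, E 3, F 5, G 2, H 4.
A leads with 7 wins (next highest: 5).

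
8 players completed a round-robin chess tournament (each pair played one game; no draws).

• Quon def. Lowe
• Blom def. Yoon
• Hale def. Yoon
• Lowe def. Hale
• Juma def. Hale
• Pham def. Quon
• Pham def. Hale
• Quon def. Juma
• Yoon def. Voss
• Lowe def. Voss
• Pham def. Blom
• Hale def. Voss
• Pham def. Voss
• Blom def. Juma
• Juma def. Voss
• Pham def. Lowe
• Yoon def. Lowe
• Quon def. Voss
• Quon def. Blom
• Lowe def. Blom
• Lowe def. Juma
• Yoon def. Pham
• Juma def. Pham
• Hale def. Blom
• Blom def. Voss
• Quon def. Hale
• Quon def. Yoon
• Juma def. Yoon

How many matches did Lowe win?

4

Lowe's results: beat Juma, Hale, Blom, Voss; lost to Yoon, Quon, Pham.
That is 4 wins.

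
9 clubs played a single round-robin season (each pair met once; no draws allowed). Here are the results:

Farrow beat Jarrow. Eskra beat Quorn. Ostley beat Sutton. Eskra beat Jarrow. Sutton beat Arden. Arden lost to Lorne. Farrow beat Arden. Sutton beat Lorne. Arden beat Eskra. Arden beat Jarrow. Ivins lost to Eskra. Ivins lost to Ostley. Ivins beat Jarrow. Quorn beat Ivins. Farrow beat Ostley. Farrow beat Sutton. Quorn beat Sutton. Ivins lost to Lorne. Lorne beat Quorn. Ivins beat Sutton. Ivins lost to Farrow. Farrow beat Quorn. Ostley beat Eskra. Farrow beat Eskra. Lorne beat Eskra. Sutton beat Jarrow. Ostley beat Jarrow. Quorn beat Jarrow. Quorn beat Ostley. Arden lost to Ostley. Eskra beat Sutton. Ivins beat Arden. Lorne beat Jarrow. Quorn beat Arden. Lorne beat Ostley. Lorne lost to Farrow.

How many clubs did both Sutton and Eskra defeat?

1

Sutton beat: Jarrow, Arden, Lorne.
Eskra beat: Ivins, Jarrow, Sutton, Quorn.
Both beat: Jarrow — 1.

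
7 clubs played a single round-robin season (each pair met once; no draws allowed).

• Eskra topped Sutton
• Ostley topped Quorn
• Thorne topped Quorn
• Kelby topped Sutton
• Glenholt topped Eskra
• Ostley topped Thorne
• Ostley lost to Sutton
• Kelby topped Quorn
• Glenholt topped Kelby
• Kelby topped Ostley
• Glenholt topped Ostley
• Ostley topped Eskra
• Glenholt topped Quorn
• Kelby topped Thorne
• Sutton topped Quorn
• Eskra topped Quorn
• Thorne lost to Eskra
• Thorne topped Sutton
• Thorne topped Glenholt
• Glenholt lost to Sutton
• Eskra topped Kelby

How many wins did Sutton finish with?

3

Sutton's results: beat Ostley, Glenholt, Quorn; lost to Thorne, Eskra, Kelby.
That is 3 wins.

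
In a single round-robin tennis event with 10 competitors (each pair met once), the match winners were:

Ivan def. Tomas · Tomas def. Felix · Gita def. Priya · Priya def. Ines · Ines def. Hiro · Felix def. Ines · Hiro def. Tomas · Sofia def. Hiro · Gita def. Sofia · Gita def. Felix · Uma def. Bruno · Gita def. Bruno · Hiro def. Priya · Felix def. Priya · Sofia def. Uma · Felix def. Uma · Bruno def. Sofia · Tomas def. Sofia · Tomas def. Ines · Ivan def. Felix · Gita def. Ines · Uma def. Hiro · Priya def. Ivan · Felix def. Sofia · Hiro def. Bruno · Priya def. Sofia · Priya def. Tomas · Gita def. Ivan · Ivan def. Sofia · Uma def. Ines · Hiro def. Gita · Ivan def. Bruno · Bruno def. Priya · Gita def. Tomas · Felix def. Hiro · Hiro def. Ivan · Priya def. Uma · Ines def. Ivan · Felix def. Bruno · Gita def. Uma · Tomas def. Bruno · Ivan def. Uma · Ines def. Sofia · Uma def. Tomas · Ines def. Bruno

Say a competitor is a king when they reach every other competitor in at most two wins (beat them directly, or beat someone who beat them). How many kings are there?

5

Hiro reaches everyone (king).
Priya cannot reach Gita in two steps.
Tomas cannot reach Gita in two steps.
Gita reaches everyone (king).
Felix reaches everyone (king).
Uma reaches everyone (king).
Ines reaches everyone (king).
Ivan cannot reach Gita in two steps.
Sofia cannot reach Felix in two steps.
Bruno cannot reach Gita, Felix in two steps.
Kings: Hiro, Gita, Felix, Uma, Ines — 5.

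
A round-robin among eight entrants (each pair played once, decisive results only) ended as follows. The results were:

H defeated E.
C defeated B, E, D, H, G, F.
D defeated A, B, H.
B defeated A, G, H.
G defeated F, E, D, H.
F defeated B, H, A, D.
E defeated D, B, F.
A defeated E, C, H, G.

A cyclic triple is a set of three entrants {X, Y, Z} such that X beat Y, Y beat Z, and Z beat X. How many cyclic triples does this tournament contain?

14

Win totals: A 4, B 3, C 6, D 3, E 3, F 4, G 4, H 1.
An entrant with w wins dominates both others in C(w,2) triples; summing gives 6 + 3 + 15 + 3 + 3 + 6 + 6 + 0 = 42 transitive triples.
Total triples C(8,3) = 56, so cyclic triples = 56 − 42 = 14.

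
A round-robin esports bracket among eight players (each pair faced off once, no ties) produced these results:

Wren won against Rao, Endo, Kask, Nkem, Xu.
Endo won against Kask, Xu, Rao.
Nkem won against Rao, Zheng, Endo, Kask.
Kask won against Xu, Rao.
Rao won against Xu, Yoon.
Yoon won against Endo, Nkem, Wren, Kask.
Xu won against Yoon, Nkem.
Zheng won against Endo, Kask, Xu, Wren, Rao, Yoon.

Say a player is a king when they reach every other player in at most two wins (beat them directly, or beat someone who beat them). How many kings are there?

Kask cannot reach Zheng, Endo, Wren in two steps.
Rao cannot reach Zheng in two steps.
Xu reaches everyone (king).
Nkem reaches everyone (king).
Zheng reaches everyone (king).
Endo cannot reach Zheng, Wren in two steps.
Yoon reaches everyone (king).
Wren reaches everyone (king).
Kings: Xu, Nkem, Zheng, Yoon, Wren — 5.

5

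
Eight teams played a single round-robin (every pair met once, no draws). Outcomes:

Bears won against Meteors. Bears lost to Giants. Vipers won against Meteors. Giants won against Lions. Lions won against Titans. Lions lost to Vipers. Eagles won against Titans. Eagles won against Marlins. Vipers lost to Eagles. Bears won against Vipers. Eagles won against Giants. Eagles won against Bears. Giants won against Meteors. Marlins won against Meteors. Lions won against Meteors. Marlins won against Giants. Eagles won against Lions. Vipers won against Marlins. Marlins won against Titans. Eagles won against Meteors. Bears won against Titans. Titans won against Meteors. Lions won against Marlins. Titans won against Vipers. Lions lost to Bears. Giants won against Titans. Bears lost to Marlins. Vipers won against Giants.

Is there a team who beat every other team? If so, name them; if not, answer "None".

Eagles has 7 wins out of 7 opponents — a perfect record.

Eagles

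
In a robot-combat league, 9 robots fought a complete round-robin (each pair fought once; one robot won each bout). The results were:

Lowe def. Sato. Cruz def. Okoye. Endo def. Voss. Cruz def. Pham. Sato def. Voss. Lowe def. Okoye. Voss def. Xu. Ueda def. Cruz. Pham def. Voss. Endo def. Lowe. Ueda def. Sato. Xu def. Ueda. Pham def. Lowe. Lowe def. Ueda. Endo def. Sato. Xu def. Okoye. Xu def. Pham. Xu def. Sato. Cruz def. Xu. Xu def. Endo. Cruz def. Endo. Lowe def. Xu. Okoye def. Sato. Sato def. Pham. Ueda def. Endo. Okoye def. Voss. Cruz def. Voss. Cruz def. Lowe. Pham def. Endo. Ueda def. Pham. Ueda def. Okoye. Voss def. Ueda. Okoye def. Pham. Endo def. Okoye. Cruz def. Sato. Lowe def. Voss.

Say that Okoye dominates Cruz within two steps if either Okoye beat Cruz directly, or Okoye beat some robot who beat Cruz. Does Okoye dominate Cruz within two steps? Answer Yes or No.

Okoye did not beat Cruz directly.
Okoye beat Voss, Sato, Pham, but each of them lost to Cruz. No two-step path.

No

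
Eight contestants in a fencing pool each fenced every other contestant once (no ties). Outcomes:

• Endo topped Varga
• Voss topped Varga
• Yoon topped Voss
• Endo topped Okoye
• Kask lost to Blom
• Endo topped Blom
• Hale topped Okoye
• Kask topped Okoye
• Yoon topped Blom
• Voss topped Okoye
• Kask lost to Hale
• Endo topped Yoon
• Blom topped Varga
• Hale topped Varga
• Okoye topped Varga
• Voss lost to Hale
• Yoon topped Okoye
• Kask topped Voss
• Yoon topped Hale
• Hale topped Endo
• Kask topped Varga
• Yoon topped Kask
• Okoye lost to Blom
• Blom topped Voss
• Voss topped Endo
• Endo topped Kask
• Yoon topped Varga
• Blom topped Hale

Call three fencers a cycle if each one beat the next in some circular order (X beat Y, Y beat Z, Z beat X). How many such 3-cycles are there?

Win totals: Hale 5, Kask 3, Varga 0, Voss 3, Yoon 6, Okoye 1, Blom 5, Endo 5.
A fencer with w wins dominates both others in C(w,2) triples; summing gives 10 + 3 + 0 + 3 + 15 + 0 + 10 + 10 = 51 transitive triples.
Total triples C(8,3) = 56, so cyclic triples = 56 − 51 = 5.

5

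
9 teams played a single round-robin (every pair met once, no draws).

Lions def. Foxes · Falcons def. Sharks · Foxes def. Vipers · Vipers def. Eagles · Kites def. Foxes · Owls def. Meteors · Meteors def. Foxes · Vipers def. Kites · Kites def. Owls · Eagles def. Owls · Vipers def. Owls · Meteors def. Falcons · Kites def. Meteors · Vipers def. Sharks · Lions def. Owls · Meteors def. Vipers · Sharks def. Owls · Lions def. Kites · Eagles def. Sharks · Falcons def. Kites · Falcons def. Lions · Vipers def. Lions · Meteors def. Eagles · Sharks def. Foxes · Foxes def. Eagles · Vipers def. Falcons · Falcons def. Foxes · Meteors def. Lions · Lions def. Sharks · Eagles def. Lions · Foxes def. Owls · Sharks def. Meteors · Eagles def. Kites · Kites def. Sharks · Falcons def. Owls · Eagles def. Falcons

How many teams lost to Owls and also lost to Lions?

Owls beat: Meteors.
Lions beat: Foxes, Sharks, Kites, Owls.
No one was beaten by both.

0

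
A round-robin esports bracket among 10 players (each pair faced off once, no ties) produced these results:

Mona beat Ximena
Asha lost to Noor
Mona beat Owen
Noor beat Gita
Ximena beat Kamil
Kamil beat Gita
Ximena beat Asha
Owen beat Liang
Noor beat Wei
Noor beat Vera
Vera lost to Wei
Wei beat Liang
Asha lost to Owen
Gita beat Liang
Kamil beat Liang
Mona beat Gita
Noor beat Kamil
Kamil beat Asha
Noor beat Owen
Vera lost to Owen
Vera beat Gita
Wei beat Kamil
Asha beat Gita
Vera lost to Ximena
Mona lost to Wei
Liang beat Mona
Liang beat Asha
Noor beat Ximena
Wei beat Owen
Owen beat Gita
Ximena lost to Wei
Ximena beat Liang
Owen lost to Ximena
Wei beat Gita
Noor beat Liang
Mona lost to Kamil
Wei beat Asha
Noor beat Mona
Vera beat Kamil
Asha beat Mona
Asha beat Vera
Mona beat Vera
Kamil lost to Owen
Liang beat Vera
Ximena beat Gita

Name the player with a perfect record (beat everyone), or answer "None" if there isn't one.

Noor has 9 wins out of 9 opponents — a perfect record.

Noor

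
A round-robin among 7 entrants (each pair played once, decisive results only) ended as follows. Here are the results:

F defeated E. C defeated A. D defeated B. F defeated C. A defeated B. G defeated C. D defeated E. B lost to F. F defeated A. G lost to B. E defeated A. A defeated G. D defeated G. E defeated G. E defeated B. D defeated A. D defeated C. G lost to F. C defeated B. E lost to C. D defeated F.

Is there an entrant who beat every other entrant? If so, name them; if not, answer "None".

D

D has 6 wins out of 6 opponents — a perfect record.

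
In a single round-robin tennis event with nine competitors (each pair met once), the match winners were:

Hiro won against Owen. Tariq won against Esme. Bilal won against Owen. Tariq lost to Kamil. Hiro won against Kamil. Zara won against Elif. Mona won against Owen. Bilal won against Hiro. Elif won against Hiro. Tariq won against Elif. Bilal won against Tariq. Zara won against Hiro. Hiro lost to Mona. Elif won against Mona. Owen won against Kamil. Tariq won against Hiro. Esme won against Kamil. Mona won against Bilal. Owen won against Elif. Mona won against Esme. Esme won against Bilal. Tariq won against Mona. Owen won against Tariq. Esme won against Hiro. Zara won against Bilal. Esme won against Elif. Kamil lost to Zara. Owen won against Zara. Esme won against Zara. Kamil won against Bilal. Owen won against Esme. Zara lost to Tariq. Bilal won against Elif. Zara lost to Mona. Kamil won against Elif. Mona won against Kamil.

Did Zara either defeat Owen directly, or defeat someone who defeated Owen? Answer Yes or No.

Yes

Zara did not beat Owen directly.
Zara beat Kamil, Hiro, Bilal, Elif. Of those, Hiro beat Owen.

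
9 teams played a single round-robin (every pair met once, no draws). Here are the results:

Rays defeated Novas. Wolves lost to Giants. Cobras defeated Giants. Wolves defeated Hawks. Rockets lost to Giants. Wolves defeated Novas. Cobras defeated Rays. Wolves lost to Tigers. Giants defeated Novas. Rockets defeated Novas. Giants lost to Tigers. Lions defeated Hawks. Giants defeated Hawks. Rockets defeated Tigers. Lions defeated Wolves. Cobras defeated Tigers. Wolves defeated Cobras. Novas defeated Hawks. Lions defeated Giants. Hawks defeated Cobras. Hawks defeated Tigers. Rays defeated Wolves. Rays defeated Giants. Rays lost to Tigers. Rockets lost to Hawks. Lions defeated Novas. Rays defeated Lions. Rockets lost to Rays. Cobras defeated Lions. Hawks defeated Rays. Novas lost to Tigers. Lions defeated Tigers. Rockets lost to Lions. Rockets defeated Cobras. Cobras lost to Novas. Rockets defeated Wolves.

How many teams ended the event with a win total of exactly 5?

Win totals: Wolves 3, Tigers 4, Rockets 4, Lions 6, Hawks 4, Rays 5, Giants 4, Cobras 4, Novas 2.
Exactly 5: Rays — 1 team.

1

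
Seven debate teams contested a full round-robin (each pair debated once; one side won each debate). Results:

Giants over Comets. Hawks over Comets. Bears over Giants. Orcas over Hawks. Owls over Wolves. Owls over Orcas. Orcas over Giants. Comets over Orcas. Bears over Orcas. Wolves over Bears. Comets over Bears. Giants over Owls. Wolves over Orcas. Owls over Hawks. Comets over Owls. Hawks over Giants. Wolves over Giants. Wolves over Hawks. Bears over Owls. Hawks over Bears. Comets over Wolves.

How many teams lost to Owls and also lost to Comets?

Owls beat: Wolves, Orcas, Hawks.
Comets beat: Wolves, Orcas, Bears, Owls.
Both beat: Wolves, Orcas — 2.

2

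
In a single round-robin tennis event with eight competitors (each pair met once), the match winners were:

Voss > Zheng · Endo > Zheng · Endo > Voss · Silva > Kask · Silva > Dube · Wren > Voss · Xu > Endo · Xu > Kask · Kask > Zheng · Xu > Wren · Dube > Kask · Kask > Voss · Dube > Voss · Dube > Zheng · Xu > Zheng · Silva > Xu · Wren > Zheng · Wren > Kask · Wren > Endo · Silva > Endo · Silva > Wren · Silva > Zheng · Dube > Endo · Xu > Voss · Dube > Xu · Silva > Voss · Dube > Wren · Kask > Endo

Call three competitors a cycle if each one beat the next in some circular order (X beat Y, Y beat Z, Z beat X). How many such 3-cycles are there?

Win totals: Silva 7, Xu 5, Wren 4, Endo 2, Kask 3, Voss 1, Zheng 0, Dube 6.
A competitor with w wins dominates both others in C(w,2) triples; summing gives 21 + 10 + 6 + 1 + 3 + 0 + 0 + 15 = 56 transitive triples.
Total triples C(8,3) = 56, so cyclic triples = 56 − 56 = 0.

0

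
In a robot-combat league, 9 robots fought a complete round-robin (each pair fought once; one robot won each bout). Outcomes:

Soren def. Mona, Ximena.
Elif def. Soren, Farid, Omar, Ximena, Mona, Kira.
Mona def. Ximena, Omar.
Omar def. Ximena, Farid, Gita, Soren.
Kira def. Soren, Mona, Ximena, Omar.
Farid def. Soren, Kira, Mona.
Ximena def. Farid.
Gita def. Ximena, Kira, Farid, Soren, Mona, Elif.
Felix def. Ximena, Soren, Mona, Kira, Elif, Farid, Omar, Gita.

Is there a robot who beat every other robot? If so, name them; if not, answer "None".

Felix has 8 wins out of 8 opponents — a perfect record.

Felix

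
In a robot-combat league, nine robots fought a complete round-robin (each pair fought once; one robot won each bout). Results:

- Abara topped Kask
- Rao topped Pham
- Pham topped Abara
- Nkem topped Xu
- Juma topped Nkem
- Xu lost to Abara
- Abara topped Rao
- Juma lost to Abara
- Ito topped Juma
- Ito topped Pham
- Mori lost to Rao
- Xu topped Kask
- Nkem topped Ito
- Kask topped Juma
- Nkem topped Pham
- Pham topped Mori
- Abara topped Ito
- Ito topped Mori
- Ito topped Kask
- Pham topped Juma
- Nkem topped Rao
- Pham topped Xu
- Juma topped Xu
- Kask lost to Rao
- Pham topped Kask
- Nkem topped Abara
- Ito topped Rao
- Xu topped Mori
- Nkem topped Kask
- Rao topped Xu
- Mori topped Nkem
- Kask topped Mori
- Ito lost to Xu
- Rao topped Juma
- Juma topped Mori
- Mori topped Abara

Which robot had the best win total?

Win totals: Nkem 6, Ito 5, Xu 3, Pham 5, Rao 5, Kask 2, Abara 5, Juma 3, Mori 2.
Nkem leads with 6 wins (next highest: 5).

Nkem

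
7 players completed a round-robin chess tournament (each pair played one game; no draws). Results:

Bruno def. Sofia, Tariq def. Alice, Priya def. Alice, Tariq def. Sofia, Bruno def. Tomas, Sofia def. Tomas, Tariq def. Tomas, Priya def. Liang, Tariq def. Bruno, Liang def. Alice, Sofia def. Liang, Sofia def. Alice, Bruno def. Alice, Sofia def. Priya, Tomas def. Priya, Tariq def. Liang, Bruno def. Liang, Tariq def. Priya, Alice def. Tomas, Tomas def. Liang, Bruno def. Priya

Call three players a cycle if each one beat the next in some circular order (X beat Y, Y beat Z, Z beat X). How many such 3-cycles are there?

2

Win totals: Tomas 2, Tariq 6, Alice 1, Sofia 4, Bruno 5, Priya 2, Liang 1.
A player with w wins dominates both others in C(w,2) triples; summing gives 1 + 15 + 0 + 6 + 10 + 1 + 0 = 33 transitive triples.
Total triples C(7,3) = 35, so cyclic triples = 35 − 33 = 2.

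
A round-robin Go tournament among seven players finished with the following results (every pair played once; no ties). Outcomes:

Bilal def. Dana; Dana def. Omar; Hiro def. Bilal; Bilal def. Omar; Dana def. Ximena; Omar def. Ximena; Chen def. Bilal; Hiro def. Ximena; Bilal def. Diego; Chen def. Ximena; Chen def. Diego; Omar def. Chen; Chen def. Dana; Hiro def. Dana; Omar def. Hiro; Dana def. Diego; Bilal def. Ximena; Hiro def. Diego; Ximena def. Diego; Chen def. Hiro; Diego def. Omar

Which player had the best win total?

Win totals: Diego 1, Hiro 4, Bilal 4, Omar 3, Dana 3, Ximena 1, Chen 5.
Chen leads with 5 wins (next highest: 4).

Chen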